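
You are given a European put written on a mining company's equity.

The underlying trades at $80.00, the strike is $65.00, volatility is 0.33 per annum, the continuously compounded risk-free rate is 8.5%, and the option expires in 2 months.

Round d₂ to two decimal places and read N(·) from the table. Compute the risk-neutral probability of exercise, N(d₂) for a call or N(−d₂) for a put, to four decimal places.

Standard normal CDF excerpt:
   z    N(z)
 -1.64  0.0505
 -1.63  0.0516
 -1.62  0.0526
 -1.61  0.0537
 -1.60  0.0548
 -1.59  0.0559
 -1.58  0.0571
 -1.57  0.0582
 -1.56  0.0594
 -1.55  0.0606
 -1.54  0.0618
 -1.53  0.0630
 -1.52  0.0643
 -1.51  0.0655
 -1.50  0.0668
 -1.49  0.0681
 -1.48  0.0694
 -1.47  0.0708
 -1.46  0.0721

0.0571

σ√T = 0.33 × 0.4082 = 0.1347
ln(S/K) + (r + σ²/2)T = ln(80/65) + (0.085 + 0.33²/2)·0.1667 = 0.2076 + 0.0232 = 0.2309
d₁ = 0.2309 / 0.1347 = 1.7138 → 1.71
d₂ = d₁ − σ√T = 1.7138 − 0.1347 = 1.5790 → 1.58
Pr(exercise) under Q = N(−d₂) = N(-1.58) = 0.0571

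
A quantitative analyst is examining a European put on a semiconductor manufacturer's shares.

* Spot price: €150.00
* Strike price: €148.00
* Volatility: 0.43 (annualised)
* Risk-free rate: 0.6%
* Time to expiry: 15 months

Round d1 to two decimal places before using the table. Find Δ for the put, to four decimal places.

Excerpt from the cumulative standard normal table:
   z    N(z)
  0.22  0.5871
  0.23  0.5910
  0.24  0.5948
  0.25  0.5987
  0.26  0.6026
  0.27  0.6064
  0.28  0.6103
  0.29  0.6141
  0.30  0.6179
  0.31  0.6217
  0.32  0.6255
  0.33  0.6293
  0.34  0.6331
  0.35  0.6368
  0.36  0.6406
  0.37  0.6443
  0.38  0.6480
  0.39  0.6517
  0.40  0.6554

-0.3897

T = 1.25;  σ√T = 0.4808
d₁ = [ln(150/148) + (0.006 + 0.43²/2)·1.25] / 0.4808 = [0.0134 + 0.1231] / 0.4808 = 0.2839 ⇒ 0.28
N(d₁) = N(0.28) = 0.6103
Δ_put = N(d₁) − 1 = 0.6103 − 1 = -0.3897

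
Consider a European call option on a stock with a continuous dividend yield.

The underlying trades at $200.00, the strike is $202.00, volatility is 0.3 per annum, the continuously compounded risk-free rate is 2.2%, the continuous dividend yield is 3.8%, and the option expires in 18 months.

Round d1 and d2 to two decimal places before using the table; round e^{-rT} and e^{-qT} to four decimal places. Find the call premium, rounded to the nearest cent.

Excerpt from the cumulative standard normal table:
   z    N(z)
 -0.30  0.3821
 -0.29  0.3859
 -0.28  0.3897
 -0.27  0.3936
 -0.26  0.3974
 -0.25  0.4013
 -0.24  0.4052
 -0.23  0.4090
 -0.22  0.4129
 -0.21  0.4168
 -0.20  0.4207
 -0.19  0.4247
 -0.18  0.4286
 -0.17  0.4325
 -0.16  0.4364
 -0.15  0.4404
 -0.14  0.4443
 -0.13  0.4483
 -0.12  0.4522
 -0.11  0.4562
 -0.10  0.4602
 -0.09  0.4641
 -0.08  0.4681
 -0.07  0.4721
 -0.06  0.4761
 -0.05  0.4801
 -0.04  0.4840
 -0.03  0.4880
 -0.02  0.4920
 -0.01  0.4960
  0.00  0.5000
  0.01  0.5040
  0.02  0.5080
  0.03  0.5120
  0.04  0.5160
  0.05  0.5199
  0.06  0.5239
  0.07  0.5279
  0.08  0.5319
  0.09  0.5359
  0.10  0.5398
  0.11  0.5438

$25.08

σ√T = 0.3·√1.5 = 0.3674
ln(S/K) + (r − q + σ²/2)T = ln(200/202) + (0.022 − 0.038 + 0.3²/2)·1.5 = -0.0100 + 0.0435 = 0.0335
d₁ = 0.0335 / 0.3674 = 0.0913 which rounds to 0.09
d₂ = d₁ − σ√T = 0.0913 − 0.3674 = -0.2761 which rounds to -0.28
e^(−qT) = e^(−0.038·1.5) = 0.9446;  e^(−rT) = e^(−0.022·1.5) = 0.9675
C = 200·0.9446·N(0.09) − 202·0.9675·N(-0.28) = 200·0.9446·0.5359 − 202·0.9675·0.3897 = 101.2422 − 76.1610 = 25.0812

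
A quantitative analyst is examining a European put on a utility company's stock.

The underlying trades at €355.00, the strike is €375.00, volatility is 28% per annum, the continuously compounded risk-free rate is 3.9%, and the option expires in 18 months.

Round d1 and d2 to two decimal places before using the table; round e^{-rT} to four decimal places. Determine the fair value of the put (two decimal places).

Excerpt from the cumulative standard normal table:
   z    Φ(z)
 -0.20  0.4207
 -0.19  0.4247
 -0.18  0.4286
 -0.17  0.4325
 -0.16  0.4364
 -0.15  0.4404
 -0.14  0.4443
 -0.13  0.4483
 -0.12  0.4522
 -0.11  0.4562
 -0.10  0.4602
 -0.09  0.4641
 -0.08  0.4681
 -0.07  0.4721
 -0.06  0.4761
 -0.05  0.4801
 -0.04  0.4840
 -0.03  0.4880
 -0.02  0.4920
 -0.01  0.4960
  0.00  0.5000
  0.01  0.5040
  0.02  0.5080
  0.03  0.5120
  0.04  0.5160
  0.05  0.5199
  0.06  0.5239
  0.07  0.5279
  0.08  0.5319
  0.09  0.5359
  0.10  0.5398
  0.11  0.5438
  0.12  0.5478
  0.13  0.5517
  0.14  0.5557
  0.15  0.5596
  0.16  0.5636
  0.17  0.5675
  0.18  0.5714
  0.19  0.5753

€47.19

T = 1.5;  σ√T = 0.3429
ln(S/K) + (r + σ²/2)T = ln(355/375) + (0.039 + 0.28²/2)·1.5 = -0.0548 + 0.1173 = 0.0625
d₁ = 0.0625 / 0.3429 = 0.1822 which rounds to 0.18
d₂ = d₁ − σ√T = 0.1822 − 0.3429 = -0.1607 which rounds to -0.16
exp(−rT) = exp(−0.039·1.5) = 0.9432
N(−d₂) = N(0.16) = 0.5636;  N(−d₁) = N(-0.18) = 0.4286
P = 375·0.9432·0.5636 − 355·0.4286 = 199.3453 − 152.1530 = 47.1923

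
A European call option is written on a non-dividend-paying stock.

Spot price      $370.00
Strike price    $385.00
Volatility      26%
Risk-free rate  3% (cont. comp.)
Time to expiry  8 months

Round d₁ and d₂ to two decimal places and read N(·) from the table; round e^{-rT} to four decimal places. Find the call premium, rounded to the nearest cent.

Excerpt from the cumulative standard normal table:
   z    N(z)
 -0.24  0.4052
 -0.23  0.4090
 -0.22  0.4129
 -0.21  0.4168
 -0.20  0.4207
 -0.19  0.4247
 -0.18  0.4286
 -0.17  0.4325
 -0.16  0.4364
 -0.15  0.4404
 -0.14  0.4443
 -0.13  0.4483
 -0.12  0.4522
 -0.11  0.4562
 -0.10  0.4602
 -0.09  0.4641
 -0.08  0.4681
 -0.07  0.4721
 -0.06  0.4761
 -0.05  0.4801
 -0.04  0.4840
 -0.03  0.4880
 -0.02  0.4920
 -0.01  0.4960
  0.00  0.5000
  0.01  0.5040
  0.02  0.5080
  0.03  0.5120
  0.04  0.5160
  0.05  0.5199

$27.72

T = 0.6667;  σ√T = 0.2123
d₁ = [ln(370/385) + (0.03 + 0.26²/2)·0.6667] / 0.2123 = [-0.0397 + 0.0425] / 0.2123 = 0.0132 → 0.01
d₂ = d₁ − σ√T = 0.0132 − 0.2123 = -0.1991 → -0.20
e^(−rT) = e^(−0.03·0.6667) = 0.9802
N(d₁) = N(0.01) = 0.5040;  N(d₂) = N(-0.20) = 0.4207
C = 370·0.5040 − 385·0.9802·0.4207 = 186.4800 − 158.7625 = 27.7175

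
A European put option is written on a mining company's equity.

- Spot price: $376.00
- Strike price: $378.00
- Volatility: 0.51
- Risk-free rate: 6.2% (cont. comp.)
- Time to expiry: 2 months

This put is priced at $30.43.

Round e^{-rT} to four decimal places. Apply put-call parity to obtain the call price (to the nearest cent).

exp(−rT) = exp(−0.062·0.1667) = 0.9897
Put-call parity: C − P = S − K·e^(−rT) = 376 − 378·0.9897 = 376 − 374.1066 = 1.8934
C = P + (C − P) = 30.43 + (1.8934) = 32.3234

$32.32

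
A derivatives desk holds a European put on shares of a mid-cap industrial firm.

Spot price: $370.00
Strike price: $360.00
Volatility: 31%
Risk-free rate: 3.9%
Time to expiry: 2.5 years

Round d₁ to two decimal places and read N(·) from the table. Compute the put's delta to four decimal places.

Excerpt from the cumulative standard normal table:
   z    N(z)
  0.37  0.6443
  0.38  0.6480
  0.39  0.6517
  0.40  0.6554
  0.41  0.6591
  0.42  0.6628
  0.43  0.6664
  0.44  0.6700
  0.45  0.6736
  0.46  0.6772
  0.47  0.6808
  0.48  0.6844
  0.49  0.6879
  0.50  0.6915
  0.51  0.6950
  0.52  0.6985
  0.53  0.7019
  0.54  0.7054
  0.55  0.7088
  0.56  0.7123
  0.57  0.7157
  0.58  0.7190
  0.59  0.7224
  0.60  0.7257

T = 2.5;  σ√T = 0.4902
d₁ = [ln(370/360) + (0.039 + 0.31²/2)·2.5] / 0.4902 = [0.0274 + 0.2176] / 0.4902 = 0.4999 which rounds to 0.50
N(d₁) = N(0.50) = 0.6915
Δ_put = N(d₁) − 1 = 0.6915 − 1 = -0.3085

-0.3085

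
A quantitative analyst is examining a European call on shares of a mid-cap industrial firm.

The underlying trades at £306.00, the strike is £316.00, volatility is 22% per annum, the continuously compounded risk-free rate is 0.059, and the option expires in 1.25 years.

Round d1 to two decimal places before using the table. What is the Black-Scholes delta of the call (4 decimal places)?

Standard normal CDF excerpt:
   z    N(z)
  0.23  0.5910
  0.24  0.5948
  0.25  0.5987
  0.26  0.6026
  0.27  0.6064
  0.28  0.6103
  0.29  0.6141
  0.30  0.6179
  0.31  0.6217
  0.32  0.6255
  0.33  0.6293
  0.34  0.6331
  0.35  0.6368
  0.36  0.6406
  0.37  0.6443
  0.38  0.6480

T = 1.25;  σ√T = 0.2460
ln(S/K) + (r + σ²/2)T = ln(306/316) + (0.059 + 0.22²/2)·1.25 = -0.0322 + 0.1040 = 0.0718
d₁ = 0.0718 / 0.2460 = 0.2921 ⇒ 0.29
N(d₁) = N(0.29) = 0.6141
Δ_call = N(d₁) = 0.6141

0.6141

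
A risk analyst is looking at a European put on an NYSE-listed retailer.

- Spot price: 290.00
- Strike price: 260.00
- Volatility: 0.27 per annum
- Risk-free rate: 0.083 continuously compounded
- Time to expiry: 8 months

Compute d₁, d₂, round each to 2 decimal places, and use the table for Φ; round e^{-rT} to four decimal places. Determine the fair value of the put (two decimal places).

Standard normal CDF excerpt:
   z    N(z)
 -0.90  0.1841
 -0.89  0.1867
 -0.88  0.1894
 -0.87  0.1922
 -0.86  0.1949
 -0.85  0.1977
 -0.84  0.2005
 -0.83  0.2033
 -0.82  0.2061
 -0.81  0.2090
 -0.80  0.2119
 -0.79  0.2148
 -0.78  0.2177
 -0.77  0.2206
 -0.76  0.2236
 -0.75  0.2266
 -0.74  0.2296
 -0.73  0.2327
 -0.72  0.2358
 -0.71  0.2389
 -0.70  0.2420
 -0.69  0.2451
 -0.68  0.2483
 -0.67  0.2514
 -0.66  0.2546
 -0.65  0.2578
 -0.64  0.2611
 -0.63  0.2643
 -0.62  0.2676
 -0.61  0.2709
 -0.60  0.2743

7.71

T = 0.6667;  σ√T = 0.2205
d₁ = [ln(290/260) + (0.083 + 0.27²/2)·0.6667] / 0.2205 = [0.1092 + 0.0796] / 0.2205 = 0.8566 → 0.86
d₂ = d₁ − σ√T = 0.8566 − 0.2205 = 0.6361 → 0.64
exp(−rT) = exp(−0.083·0.6667) = 0.9462
N(−d₂) = N(-0.64) = 0.2611;  N(−d₁) = N(-0.86) = 0.1949
P = 260·0.9462·0.2611 − 290·0.1949 = 64.2337 − 56.5210 = 7.7127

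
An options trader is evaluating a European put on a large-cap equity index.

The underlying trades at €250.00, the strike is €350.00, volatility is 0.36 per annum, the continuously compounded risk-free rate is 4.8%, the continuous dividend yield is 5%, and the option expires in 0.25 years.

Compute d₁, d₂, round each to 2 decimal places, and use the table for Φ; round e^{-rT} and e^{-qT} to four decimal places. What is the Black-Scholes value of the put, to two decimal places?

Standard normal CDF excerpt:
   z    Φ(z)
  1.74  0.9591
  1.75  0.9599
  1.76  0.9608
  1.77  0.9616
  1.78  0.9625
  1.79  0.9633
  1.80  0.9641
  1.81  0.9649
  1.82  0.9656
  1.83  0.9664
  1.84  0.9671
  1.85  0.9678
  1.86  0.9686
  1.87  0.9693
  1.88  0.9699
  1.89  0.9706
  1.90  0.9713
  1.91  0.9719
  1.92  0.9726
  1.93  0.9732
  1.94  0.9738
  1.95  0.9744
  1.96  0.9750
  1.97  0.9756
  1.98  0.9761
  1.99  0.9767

€99.55

σ√T = 0.36 × 0.5000 = 0.1800
d₁ = [ln(250/350) + (0.048 − 0.05 + ½·0.36²)·0.25] / (σ√T) = (-0.3365 + 0.0157) / 0.1800 = -1.7821 → -1.78
d₂ = -1.7821 − 0.1800 = -1.9621 → -1.96
e^(−qT) = e^(−0.05·0.25) = 0.9876;  e^(−rT) = e^(−0.048·0.25) = 0.9881
N(−d₂) = N(1.96) = 0.9750;  N(−d₁) = N(1.78) = 0.9625
P = 350·0.9881·0.9750 − 250·0.9876·0.9625 = 337.1891 − 237.6413 = 99.5479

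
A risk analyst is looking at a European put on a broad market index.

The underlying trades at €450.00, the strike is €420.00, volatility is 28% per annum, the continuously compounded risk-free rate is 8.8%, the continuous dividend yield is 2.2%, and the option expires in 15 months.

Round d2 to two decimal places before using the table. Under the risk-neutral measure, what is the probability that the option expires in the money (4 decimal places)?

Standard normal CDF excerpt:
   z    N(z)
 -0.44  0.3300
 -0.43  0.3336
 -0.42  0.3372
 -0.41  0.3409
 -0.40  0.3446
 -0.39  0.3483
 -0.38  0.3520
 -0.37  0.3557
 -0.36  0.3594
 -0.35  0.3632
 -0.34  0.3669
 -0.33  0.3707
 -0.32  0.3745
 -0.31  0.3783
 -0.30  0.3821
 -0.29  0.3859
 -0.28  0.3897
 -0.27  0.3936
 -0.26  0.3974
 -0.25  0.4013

0.3707

σ√T = 0.28·√1.25 = 0.3130
d₁ = [ln(450/420) + (0.088 − 0.022 + ½·0.28²)·1.25] / (σ√T) = (0.0690 + 0.1315) / 0.3130 = 0.6405 ⇒ 0.64
d₂ = 0.6405 − 0.3130 = 0.3274 ⇒ 0.33
Risk-neutral Pr[S_T < K] = N(−d₂) = N(-0.33) = 0.3707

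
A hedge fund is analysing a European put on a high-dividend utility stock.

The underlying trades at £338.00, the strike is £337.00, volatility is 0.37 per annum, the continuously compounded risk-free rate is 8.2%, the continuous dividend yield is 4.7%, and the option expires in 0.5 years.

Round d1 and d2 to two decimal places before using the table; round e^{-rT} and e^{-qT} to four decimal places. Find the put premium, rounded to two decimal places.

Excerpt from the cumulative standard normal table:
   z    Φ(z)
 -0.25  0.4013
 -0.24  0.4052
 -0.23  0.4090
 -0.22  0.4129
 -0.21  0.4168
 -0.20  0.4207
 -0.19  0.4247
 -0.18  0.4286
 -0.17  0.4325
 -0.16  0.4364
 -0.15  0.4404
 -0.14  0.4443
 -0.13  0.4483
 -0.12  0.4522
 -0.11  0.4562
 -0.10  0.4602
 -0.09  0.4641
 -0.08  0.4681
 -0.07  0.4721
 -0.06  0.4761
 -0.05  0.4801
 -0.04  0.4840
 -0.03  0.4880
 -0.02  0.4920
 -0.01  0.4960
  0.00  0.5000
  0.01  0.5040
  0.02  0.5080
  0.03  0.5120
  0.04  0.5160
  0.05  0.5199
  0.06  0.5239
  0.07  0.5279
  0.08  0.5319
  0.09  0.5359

£30.55

σ√T = 0.37·√0.5 = 0.2616
ln(S/K) + (r − q + σ²/2)T = ln(338/337) + (0.082 − 0.047 + 0.37²/2)·0.5 = 0.0030 + 0.0517 = 0.0547
d₁ = 0.0547 / 0.2616 = 0.2090 ⇒ 0.21
d₂ = d₁ − σ√T = 0.2090 − 0.2616 = -0.0526 ⇒ -0.05
exp(−qT) = exp(−0.047·0.5) = 0.9768;  exp(−rT) = exp(−0.082·0.5) = 0.9598
N(−d₂) = N(0.05) = 0.5199;  N(−d₁) = N(-0.21) = 0.4168
P = 337·0.9598·0.5199 − 338·0.9768·0.4168 = 168.1630 − 137.6100 = 30.5530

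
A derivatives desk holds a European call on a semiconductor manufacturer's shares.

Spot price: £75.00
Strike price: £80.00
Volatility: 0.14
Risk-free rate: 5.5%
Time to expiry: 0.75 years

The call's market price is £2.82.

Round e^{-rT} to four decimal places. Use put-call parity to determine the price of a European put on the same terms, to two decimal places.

exp(−rT) = exp(−0.055·0.75) = 0.9596
Put-call parity: C − P = S − K·e^(−rT) = 75 − 80·0.9596 = 75 − 76.7680 = -1.7680
P = C − (C − P) = 2.82 − (-1.7680) = 4.5880

£4.59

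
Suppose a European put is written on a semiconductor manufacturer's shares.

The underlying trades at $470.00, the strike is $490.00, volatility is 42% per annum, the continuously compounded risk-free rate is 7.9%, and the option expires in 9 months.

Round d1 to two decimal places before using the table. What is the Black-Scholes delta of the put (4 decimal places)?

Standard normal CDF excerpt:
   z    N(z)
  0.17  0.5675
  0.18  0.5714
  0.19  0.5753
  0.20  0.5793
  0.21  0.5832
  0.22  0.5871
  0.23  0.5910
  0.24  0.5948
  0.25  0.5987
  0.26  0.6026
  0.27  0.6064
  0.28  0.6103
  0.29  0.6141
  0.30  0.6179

σ√T = 0.42·√0.75 = 0.3637
d₁ = [ln(470/490) + (0.079 + ½·0.42²)·0.75] / (σ√T) = (-0.0417 + 0.1254) / 0.3637 = 0.2302 ⇒ 0.23
N(d₁) = N(0.23) = 0.5910
Δ_put = N(d₁) − 1 = 0.5910 − 1 = -0.4090

-0.4090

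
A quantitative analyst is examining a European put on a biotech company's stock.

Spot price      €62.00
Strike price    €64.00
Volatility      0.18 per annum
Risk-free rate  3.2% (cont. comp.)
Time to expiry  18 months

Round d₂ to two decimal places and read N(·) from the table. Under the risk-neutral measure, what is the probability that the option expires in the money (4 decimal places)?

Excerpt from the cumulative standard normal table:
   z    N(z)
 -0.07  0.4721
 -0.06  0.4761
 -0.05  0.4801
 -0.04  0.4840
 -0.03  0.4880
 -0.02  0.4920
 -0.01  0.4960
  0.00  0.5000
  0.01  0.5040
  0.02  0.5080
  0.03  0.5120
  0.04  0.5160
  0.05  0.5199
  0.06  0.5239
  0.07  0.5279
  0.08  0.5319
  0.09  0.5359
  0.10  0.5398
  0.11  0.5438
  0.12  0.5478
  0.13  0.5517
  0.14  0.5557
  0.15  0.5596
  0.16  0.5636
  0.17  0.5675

0.5160

σ√T = 0.18·√1.5 = 0.2205
d₁ = [ln(62/64) + (0.032 + 0.18²/2)·1.5] / 0.2205 = [-0.0317 + 0.0723] / 0.2205 = 0.1839 which rounds to 0.18
d₂ = d₁ − σ√T = 0.1839 − 0.2205 = -0.0365 which rounds to -0.04
Risk-neutral Pr[S_T < K] = N(−d₂) = N(0.04) = 0.5160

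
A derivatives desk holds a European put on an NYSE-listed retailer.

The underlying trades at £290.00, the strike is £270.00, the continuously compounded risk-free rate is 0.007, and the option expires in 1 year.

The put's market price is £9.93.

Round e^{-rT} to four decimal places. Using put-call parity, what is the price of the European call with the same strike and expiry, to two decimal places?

£31.82

e^(−rT) = e^(−0.007·1) = 0.9930
Put-call parity: C − P = S − K·e^(−rT) = 290 − 270·0.9930 = 290 − 268.1100 = 21.8900
C = P + (C − P) = 9.93 + (21.8900) = 31.8200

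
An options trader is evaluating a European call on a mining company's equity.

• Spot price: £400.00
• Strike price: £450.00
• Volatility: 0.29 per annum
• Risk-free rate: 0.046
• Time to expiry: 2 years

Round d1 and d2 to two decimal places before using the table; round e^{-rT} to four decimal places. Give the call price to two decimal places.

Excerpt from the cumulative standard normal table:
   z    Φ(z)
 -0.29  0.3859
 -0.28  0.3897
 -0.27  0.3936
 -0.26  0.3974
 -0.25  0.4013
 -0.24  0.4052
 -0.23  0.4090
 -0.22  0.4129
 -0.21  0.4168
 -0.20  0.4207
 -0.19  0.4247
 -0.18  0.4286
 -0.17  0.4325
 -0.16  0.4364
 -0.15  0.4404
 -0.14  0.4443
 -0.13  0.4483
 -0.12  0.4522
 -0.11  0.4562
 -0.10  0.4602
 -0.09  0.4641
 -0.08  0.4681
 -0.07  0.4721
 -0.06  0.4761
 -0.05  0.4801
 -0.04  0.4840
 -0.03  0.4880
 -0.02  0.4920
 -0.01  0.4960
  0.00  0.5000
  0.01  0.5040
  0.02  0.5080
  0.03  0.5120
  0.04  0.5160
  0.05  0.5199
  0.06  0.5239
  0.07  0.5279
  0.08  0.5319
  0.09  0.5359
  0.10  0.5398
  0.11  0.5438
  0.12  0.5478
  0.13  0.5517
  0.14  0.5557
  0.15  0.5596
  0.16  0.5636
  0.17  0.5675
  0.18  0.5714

£60.73

T = 2;  σ√T = 0.4101
ln(S/K) + (r + σ²/2)T = ln(400/450) + (0.046 + 0.29²/2)·2 = -0.1178 + 0.1761 = 0.0583
d₁ = 0.0583 / 0.4101 = 0.1422 ≈ 0.14
d₂ = d₁ − σ√T = 0.1422 − 0.4101 = -0.2679 ≈ -0.27
e^(−rT) = e^(−0.046·2) = 0.9121
N(d₁) = N(0.14) = 0.5557;  N(d₂) = N(-0.27) = 0.3936
C = 400·0.5557 − 450·0.9121·0.3936 = 222.2800 − 161.5512 = 60.7288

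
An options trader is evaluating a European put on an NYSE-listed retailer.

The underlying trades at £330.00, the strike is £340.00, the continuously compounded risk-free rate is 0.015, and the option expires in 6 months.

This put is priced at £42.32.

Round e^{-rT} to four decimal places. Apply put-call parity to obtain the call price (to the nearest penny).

exp(−rT) = exp(−0.015·0.5) = 0.9925
Put-call parity: C − P = S − K·e^(−rT) = 330 − 340·0.9925 = 330 − 337.4500 = -7.4500
C = P + (C − P) = 42.32 + (-7.4500) = 34.8700

£34.87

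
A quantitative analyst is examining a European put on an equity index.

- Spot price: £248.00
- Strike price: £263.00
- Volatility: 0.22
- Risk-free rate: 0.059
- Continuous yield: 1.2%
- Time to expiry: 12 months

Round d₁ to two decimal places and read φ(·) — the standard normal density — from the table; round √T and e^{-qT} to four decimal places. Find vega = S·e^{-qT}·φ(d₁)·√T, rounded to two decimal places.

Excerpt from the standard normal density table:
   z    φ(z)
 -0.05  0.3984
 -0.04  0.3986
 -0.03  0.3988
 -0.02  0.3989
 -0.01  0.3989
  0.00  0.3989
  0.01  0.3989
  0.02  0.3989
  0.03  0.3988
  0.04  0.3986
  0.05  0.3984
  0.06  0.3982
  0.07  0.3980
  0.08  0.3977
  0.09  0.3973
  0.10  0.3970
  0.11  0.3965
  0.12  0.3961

97.58

σ√T = 0.22·√1 = 0.2200
d₁ = [ln(248/263) + (0.059 − 0.012 + 0.22²/2)·1] / 0.2200 = [-0.0587 + 0.0712] / 0.2200 = 0.0567 which rounds to 0.06
√T = √1 = 1.0000
φ(d₁) = φ(0.06) = 0.3982
exp(−qT) = exp(−0.012·1) = 0.9881
vega = S·exp(−qT)·φ(d₁)·√T = 248·0.9881·0.3982·1.0000 = 97.5784
(Call and put vega coincide under Black-Scholes.)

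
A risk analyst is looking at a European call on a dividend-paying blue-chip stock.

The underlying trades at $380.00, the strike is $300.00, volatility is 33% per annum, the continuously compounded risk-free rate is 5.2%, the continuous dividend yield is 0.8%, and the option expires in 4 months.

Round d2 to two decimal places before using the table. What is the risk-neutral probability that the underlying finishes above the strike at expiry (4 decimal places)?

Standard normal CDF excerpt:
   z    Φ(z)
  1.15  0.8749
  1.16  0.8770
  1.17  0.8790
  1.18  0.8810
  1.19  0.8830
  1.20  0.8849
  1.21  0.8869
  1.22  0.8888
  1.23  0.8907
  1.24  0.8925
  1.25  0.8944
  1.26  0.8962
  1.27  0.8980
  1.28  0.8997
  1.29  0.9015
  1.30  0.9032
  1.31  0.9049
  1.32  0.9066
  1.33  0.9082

0.8888

σ√T = 0.33 × 0.5774 = 0.1905
d₁ = [ln(380/300) + (0.052 − 0.008 + 0.33²/2)·0.3333] / 0.1905 = [0.2364 + 0.0328] / 0.1905 = 1.4130 which rounds to 1.41
d₂ = d₁ − σ√T = 1.4130 − 0.1905 = 1.2224 which rounds to 1.22
Pr(exercise) under Q = N(d₂) = 0.8888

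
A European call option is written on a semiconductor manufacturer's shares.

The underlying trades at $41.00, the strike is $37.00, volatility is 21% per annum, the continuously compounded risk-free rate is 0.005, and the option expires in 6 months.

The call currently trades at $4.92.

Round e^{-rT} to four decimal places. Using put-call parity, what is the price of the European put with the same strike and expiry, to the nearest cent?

exp(−rT) = exp(−0.005·0.5) = 0.9975
Put-call parity: C − P = S − K·e^(−rT) = 41 − 37·0.9975 = 41 − 36.9075 = 4.0925
P = C − (C − P) = 4.92 − (4.0925) = 0.8275

$0.83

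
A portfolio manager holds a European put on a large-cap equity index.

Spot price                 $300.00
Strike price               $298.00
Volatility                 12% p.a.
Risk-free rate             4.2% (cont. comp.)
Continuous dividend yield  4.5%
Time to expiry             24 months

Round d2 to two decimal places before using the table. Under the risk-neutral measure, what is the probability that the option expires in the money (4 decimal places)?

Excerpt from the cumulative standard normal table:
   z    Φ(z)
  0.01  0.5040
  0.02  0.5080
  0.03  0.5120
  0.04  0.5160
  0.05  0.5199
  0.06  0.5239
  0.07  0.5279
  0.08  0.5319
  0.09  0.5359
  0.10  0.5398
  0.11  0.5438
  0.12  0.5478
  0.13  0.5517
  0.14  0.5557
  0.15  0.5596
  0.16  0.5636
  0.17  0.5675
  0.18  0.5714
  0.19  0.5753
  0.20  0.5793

0.5319

σ√T = 0.12 × 1.4142 = 0.1697
d₁ = [ln(300/298) + (0.042 − 0.045 + ½·0.12²)·2] / (σ√T) = (0.0067 + 0.0084) / 0.1697 = 0.0889 ≈ 0.09
d₂ = 0.0889 − 0.1697 = -0.0808 ≈ -0.08
Risk-neutral Pr[S_T < K] = N(−d₂) = N(0.08) = 0.5319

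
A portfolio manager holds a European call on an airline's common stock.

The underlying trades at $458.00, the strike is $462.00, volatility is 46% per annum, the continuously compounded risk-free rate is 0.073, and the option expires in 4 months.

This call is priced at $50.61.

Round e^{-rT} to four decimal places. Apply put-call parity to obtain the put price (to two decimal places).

$43.52

exp(−rT) = exp(−0.073·0.3333) = 0.9760
Put-call parity: C − P = S − K·e^(−rT) = 458 − 462·0.9760 = 458 − 450.9120 = 7.0880
P = C − (C − P) = 50.61 − (7.0880) = 43.5220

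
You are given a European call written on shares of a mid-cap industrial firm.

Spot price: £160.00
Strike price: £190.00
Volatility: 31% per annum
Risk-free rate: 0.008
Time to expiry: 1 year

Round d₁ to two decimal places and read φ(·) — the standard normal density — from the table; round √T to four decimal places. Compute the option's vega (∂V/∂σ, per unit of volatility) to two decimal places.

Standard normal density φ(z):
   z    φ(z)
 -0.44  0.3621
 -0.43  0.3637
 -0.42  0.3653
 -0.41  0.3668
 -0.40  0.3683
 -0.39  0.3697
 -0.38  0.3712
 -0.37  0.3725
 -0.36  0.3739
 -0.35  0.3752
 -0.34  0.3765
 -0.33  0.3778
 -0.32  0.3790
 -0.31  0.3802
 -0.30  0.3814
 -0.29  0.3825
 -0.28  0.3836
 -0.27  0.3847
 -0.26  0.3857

59.60

σ√T = 0.31 × 1.0000 = 0.3100
ln(S/K) + (r + σ²/2)T = ln(160/190) + (0.008 + 0.31²/2)·1 = -0.1719 + 0.0561 = -0.1158
d₁ = -0.1158 / 0.3100 = -0.3735 ⇒ -0.37
√T = √1 = 1.0000
φ(d₁) = φ(-0.37) = 0.3725
vega = S·φ(d₁)·√T = 160·0.3725·1.0000 = 59.6000
(Vega is the same for a European call and put with the same parameters.)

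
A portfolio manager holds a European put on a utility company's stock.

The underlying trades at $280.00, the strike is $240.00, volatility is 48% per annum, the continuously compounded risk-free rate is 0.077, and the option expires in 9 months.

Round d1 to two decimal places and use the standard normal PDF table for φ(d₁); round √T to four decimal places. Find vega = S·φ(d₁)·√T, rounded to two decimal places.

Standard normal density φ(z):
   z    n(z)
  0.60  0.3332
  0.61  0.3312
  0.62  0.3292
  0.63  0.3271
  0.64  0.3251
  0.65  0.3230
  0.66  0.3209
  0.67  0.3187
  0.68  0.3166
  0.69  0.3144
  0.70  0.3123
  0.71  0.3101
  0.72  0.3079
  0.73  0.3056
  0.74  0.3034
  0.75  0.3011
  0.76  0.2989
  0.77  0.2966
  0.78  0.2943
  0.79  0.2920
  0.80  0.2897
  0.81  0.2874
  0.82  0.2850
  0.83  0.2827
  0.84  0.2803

σ√T = 0.48·√0.75 = 0.4157
d₁ = [ln(280/240) + (0.077 + 0.48²/2)·0.75] / 0.4157 = [0.1542 + 0.1442] / 0.4157 = 0.7176 ⇒ 0.72
√T = √0.75 = 0.8660
φ(d₁) = φ(0.72) = 0.3079
vega = S·φ(d₁)·√T = 280·0.3079·0.8660 = 74.6596

74.66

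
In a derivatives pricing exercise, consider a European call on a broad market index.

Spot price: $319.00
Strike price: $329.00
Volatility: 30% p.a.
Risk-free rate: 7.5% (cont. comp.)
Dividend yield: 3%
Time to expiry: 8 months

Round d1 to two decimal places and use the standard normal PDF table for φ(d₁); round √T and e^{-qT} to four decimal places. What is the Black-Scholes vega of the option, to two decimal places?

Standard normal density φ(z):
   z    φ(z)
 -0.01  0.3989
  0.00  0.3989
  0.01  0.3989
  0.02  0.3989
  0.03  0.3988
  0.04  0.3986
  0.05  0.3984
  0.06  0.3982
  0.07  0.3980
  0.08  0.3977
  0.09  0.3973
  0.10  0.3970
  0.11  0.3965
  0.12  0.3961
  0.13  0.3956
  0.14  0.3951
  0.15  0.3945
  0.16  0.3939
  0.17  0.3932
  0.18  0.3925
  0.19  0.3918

101.13

σ√T = 0.3·√0.6667 = 0.2449
d₁ = [ln(319/329) + (0.075 − 0.03 + 0.3²/2)·0.6667] / 0.2449 = [-0.0309 + 0.0600] / 0.2449 = 0.1189 ≈ 0.12
√T = √0.6667 = 0.8165
φ(d₁) = φ(0.12) = 0.3961
exp(−qT) = exp(−0.03·0.6667) = 0.9802
vega = S·exp(−qT)·φ(d₁)·√T = 319·0.9802·0.3961·0.8165 = 101.1268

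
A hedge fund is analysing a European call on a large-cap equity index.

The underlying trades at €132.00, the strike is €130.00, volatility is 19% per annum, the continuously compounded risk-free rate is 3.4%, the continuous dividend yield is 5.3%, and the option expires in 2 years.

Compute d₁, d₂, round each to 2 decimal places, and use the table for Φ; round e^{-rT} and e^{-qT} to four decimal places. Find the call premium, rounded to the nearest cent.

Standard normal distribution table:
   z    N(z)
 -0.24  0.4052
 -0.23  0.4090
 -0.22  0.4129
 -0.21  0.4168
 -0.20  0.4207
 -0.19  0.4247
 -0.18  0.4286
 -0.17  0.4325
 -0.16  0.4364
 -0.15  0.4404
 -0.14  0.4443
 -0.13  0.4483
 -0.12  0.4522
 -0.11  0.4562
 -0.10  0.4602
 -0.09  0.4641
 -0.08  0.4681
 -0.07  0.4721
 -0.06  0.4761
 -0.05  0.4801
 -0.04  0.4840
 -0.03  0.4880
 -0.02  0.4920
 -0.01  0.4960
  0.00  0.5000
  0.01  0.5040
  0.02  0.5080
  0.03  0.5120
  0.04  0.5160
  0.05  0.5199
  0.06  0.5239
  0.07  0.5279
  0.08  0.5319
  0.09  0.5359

€11.57

σ√T = 0.19·√2 = 0.2687
d₁ = [ln(132/130) + (0.034 − 0.053 + 0.19²/2)·2] / 0.2687 = [0.0153 − 0.0019] / 0.2687 = 0.0497 which rounds to 0.05
d₂ = d₁ − σ√T = 0.0497 − 0.2687 = -0.2190 which rounds to -0.22
exp(−qT) = exp(−0.053·2) = 0.8994;  exp(−rT) = exp(−0.034·2) = 0.9343
C = 132·0.8994·N(0.05) − 130·0.9343·N(-0.22) = 132·0.8994·0.5199 − 130·0.9343·0.4129 = 61.7229 − 50.1504 = 11.5725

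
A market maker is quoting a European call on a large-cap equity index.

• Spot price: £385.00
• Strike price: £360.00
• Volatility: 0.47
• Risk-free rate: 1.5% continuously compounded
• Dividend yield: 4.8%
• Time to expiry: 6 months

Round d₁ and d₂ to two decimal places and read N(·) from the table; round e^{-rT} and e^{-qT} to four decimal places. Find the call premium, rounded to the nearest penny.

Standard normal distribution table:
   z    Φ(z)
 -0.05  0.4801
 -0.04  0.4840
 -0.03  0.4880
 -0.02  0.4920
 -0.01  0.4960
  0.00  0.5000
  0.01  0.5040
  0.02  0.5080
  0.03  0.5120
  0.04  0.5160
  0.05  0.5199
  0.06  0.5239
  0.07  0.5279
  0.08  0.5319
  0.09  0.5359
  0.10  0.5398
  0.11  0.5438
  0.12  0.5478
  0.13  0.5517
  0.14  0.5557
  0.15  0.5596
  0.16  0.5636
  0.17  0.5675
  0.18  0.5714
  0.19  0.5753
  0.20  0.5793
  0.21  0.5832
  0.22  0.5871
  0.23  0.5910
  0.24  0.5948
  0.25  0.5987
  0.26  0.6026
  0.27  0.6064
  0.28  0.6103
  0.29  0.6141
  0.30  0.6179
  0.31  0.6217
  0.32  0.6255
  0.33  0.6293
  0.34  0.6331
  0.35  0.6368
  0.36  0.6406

T = 0.5;  σ√T = 0.3323
d₁ = [ln(385/360) + (0.015 − 0.048 + 0.47²/2)·0.5] / 0.3323 = [0.0671 + 0.0387] / 0.3323 = 0.3185 which rounds to 0.32
d₂ = d₁ − σ√T = 0.3185 − 0.3323 = -0.0138 which rounds to -0.01
e^(−qT) = e^(−0.048·0.5) = 0.9763;  e^(−rT) = e^(−0.015·0.5) = 0.9925
N(d₁) = N(0.32) = 0.6255;  N(d₂) = N(-0.01) = 0.4960
C = 385·0.9763·0.6255 − 360·0.9925·0.4960 = 235.1101 − 177.2208 = 57.8893

£57.89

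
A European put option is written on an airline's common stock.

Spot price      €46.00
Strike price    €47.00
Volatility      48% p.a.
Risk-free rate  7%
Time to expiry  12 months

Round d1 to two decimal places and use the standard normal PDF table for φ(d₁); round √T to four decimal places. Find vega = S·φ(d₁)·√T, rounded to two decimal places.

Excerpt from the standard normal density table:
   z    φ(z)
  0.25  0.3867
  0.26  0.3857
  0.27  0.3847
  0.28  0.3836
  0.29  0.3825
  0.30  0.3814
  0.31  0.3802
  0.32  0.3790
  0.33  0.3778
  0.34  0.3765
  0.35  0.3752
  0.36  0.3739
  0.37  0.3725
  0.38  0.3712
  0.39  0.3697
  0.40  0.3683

σ√T = 0.48 × 1.0000 = 0.4800
d₁ = [ln(46/47) + (0.07 + 0.48²/2)·1] / 0.4800 = [-0.0215 + 0.1852] / 0.4800 = 0.3410 → 0.34
√T = √1 = 1.0000
φ(d₁) = φ(0.34) = 0.3765
vega = S·φ(d₁)·√T = 46·0.3765·1.0000 = 17.3190

17.32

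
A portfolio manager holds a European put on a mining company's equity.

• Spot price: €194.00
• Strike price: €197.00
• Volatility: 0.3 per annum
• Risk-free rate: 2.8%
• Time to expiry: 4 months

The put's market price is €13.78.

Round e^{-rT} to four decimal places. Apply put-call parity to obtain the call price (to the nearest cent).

€12.61

e^(−rT) = e^(−0.028·0.3333) = 0.9907
Put-call parity: C − P = S − K·e^(−rT) = 194 − 197·0.9907 = 194 − 195.1679 = -1.1679
C = P + (C − P) = 13.78 + (-1.1679) = 12.6121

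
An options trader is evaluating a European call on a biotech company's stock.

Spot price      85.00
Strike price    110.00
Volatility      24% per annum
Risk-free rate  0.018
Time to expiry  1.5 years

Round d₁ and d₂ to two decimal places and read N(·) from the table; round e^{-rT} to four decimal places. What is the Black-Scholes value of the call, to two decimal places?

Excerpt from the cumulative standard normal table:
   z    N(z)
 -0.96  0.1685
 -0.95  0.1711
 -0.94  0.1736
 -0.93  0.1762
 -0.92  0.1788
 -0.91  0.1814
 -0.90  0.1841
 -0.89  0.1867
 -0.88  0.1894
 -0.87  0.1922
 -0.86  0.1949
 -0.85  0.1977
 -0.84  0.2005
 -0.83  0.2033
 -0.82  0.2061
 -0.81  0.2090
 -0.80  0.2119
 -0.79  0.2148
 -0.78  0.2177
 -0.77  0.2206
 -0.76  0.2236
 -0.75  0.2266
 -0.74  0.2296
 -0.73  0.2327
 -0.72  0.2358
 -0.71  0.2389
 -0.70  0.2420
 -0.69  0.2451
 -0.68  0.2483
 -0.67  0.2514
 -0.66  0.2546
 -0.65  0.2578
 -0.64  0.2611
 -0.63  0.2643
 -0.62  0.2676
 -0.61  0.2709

3.33

σ√T = 0.24·√1.5 = 0.2939
d₁ = [ln(85/110) + (0.018 + ½·0.24²)·1.5] / (σ√T) = (-0.2578 + 0.0702) / 0.2939 = -0.6383 → -0.64
d₂ = -0.6383 − 0.2939 = -0.9323 → -0.93
exp(−rT) = exp(−0.018·1.5) = 0.9734
N(d₁) = N(-0.64) = 0.2611;  N(d₂) = N(-0.93) = 0.1762
C = 85·0.2611 − 110·0.9734·0.1762 = 22.1935 − 18.8664 = 3.3271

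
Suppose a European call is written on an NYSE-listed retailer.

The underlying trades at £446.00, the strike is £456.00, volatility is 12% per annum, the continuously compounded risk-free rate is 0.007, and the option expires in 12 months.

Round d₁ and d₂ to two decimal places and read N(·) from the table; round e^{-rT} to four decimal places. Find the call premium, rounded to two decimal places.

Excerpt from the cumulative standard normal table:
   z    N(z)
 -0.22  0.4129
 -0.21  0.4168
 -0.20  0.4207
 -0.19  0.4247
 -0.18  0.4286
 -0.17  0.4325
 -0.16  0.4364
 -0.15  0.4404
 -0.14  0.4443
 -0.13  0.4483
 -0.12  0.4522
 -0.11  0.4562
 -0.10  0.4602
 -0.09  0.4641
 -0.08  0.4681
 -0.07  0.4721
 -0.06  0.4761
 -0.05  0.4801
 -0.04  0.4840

σ√T = 0.12·√1 = 0.1200
d₁ = [ln(446/456) + (0.007 + ½·0.12²)·1] / (σ√T) = (-0.0222 + 0.0142) / 0.1200 = -0.0664 ⇒ -0.07
d₂ = -0.0664 − 0.1200 = -0.1864 ⇒ -0.19
e^(−rT) = e^(−0.007·1) = 0.9930
C = 446·N(-0.07) − 456·0.9930·N(-0.19) = 446·0.4721 − 456·0.9930·0.4247 = 210.5566 − 192.3076 = 18.2490

£18.25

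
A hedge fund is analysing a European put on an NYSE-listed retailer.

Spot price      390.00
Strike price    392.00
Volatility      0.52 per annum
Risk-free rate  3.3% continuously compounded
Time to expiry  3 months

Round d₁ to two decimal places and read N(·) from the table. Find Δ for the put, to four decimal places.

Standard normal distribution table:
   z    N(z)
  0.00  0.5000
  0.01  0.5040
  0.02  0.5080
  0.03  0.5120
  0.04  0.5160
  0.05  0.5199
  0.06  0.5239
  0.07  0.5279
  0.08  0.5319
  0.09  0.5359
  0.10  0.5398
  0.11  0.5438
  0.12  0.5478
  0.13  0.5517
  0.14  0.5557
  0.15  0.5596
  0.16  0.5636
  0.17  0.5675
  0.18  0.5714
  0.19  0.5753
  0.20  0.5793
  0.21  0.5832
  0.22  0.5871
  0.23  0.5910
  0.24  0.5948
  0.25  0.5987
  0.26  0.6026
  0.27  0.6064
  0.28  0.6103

-0.4443

σ√T = 0.52 × 0.5000 = 0.2600
d₁ = [ln(390/392) + (0.033 + 0.52²/2)·0.25] / 0.2600 = [-0.0051 + 0.0421] / 0.2600 = 0.1421 ⇒ 0.14
N(d₁) = N(0.14) = 0.5557
Δ_put = N(d₁) − 1 = 0.5557 − 1 = -0.4443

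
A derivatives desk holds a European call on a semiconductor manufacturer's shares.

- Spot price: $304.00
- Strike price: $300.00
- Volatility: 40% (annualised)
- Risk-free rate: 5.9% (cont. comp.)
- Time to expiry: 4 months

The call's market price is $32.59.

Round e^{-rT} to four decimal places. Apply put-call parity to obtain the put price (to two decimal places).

exp(−rT) = exp(−0.059·0.3333) = 0.9805
Put-call parity: C − P = S − K·e^(−rT) = 304 − 300·0.9805 = 304 − 294.1500 = 9.8500
P = C − (C − P) = 32.59 − (9.8500) = 22.7400

$22.74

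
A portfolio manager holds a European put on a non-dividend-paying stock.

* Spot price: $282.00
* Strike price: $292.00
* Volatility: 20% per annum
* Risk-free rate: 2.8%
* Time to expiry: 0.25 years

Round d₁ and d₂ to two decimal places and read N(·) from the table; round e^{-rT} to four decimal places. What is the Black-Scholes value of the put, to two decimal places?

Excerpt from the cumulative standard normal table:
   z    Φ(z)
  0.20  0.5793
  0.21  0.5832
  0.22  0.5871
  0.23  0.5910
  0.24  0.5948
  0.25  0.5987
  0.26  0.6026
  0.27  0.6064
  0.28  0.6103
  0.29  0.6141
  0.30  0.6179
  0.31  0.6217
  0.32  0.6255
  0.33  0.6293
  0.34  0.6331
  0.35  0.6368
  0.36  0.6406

$15.81

σ√T = 0.2 × 0.5000 = 0.1000
d₁ = [ln(282/292) + (0.028 + 0.2²/2)·0.25] / 0.1000 = [-0.0348 + 0.0120] / 0.1000 = -0.2285 → -0.23
d₂ = d₁ − σ√T = -0.2285 − 0.1000 = -0.3285 → -0.33
e^(−rT) = e^(−0.028·0.25) = 0.9930
P = 292·0.9930·N(0.33) − 282·N(0.23) = 292·0.9930·0.6293 − 282·0.5910 = 182.4693 − 166.6620 = 15.8073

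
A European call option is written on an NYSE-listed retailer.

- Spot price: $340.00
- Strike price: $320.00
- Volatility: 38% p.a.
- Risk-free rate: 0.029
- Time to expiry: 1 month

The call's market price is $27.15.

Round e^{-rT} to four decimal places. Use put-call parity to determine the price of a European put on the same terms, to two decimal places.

e^(−rT) = e^(−0.029·0.08333) = 0.9976
Put-call parity: C − P = S − K·e^(−rT) = 340 − 320·0.9976 = 340 − 319.2320 = 20.7680
P = C − (C − P) = 27.15 − (20.7680) = 6.3820

$6.38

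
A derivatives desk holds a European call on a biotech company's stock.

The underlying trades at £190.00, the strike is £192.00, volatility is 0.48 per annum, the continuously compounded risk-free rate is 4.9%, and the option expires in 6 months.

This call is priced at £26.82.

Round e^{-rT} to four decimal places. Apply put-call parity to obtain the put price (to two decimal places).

£24.17

e^(−rT) = e^(−0.049·0.5) = 0.9758
Put-call parity: C − P = S − K·e^(−rT) = 190 − 192·0.9758 = 190 − 187.3536 = 2.6464
P = C − (C − P) = 26.82 − (2.6464) = 24.1736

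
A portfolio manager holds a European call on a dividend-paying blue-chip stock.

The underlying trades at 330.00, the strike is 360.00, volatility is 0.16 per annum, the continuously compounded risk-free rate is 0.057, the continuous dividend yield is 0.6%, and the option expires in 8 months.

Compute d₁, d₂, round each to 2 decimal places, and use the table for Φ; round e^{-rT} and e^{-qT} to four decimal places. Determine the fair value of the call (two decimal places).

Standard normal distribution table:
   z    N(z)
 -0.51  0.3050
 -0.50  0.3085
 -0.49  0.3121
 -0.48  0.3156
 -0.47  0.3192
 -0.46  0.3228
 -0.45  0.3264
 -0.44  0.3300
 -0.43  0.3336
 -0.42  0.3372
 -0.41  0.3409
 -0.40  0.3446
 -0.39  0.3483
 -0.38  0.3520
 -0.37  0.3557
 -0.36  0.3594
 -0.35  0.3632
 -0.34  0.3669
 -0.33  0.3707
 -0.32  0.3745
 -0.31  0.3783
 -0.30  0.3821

T = 0.6667;  σ√T = 0.1306
ln(S/K) + (r − q + σ²/2)T = ln(330/360) + (0.057 − 0.006 + 0.16²/2)·0.6667 = -0.0870 + 0.0425 = -0.0445
d₁ = -0.0445 / 0.1306 = -0.3405 ≈ -0.34
d₂ = d₁ − σ√T = -0.3405 − 0.1306 = -0.4711 ≈ -0.47
exp(−qT) = exp(−0.006·0.6667) = 0.9960;  exp(−rT) = exp(−0.057·0.6667) = 0.9627
C = 330·0.9960·N(-0.34) − 360·0.9627·N(-0.47) = 330·0.9960·0.3669 − 360·0.9627·0.3192 = 120.5927 − 110.6258 = 9.9669

9.97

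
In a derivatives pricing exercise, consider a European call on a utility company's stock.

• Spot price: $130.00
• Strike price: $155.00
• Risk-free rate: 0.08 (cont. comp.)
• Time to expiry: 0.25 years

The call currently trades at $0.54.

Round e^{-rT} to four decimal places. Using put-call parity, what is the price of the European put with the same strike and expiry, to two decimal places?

$22.47

exp(−rT) = exp(−0.08·0.25) = 0.9802
Put-call parity: C − P = S − K·e^(−rT) = 130 − 155·0.9802 = 130 − 151.9310 = -21.9310
P = C − (C − P) = 0.54 − (-21.9310) = 22.4710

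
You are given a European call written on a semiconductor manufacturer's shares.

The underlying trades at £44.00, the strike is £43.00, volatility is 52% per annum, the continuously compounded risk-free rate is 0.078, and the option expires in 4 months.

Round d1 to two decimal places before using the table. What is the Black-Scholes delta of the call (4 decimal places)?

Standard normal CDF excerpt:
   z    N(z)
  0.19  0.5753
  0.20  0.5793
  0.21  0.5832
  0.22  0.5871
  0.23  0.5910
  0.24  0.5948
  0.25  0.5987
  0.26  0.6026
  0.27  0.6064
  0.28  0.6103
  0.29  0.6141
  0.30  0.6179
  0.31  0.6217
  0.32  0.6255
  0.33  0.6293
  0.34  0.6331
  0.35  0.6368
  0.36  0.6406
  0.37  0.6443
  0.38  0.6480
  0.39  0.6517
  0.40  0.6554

σ√T = 0.52·√0.3333 = 0.3002
ln(S/K) + (r + σ²/2)T = ln(44/43) + (0.078 + 0.52²/2)·0.3333 = 0.0230 + 0.0711 = 0.0941
d₁ = 0.0941 / 0.3002 = 0.3133 ⇒ 0.31
N(d₁) = N(0.31) = 0.6217
Δ_call = N(d₁) = 0.6217

0.6217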